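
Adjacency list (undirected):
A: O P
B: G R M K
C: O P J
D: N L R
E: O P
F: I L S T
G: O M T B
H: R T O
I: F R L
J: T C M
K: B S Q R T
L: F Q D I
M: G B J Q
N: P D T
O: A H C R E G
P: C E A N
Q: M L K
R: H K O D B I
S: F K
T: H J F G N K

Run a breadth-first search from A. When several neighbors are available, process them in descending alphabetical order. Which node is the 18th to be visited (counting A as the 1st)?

Visit A; enqueue P, O → queue [P, O]
Visit P; enqueue N, E, C → queue [O, N, E, C]
Visit O; enqueue R, H, G → queue [N, E, C, R, H, G]
Visit N; enqueue T, D → queue [E, C, R, H, G, T, D]
Visit E → queue [C, R, H, G, T, D]
Visit C; enqueue J → queue [R, H, G, T, D, J]
Visit R; enqueue K, I, B → queue [H, G, T, D, J, K, I, B]
Visit H → queue [G, T, D, J, K, I, B]
Visit G; enqueue M → queue [T, D, J, K, I, B, M]
Visit T; enqueue F → queue [D, J, K, I, B, M, F]
Visit D; enqueue L → queue [J, K, I, B, M, F, L]
Visit J → queue [K, I, B, M, F, L]
Visit K; enqueue S, Q → queue [I, B, M, F, L, S, Q]
Visit I → queue [B, M, F, L, S, Q]
Visit B → queue [M, F, L, S, Q]
Visit M → queue [F, L, S, Q]
Visit F → queue [L, S, Q]
Visit L → queue [S, Q]
Visit S → queue [Q]
Visit Q → queue []

Visit order: A, P, O, N, E, C, R, H, G, T, D, J, K, I, B, M, F, L, S, Q

L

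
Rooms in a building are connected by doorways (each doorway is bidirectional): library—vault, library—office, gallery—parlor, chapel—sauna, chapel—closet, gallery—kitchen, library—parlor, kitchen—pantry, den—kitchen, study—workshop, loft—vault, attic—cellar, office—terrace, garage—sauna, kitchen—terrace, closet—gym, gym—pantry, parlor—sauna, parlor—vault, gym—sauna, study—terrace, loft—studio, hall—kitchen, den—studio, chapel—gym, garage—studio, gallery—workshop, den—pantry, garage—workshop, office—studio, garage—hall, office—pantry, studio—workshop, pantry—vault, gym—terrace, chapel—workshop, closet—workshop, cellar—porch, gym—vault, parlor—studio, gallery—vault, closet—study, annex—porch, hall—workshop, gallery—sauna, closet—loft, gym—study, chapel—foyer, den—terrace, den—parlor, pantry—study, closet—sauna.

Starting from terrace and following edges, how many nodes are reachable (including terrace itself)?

BFS from terrace visits: terrace, den, gym, kitchen, office, study, pantry, parlor, studio, chapel, closet, sauna, vault, gallery, hall, library, workshop, garage, loft, foyer
Reachable nodes: 20 of 24 total.

20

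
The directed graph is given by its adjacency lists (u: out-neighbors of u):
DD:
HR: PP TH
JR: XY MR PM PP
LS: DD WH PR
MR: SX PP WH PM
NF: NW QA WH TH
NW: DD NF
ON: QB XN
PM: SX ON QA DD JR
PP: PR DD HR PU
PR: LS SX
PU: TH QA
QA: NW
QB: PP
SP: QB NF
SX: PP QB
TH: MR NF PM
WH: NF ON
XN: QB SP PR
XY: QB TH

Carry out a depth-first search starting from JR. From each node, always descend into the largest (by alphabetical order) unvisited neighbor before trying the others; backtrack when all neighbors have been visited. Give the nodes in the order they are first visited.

Visit JR
JR → XY
XY → TH
TH → PM
PM → SX
SX → QB
QB → PP
PP → PU
PU → QA
QA → NW
NW → NF
NF → WH
WH → ON
ON → XN
XN → SP
XN → PR
PR → LS
LS → DD
PP → HR
TH → MR

JR → XY → TH → PM → SX → QB → PP → PU → QA → NW → NF → WH → ON → XN → SP → PR → LS → DD → HR → MR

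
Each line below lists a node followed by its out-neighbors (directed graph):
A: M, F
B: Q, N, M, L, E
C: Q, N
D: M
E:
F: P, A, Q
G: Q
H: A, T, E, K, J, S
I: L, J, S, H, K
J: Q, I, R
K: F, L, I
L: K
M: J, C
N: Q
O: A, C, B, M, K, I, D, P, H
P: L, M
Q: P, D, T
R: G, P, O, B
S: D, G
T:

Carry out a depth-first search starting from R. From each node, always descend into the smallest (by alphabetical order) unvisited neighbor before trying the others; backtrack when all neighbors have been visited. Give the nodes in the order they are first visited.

R, B, E, L, K, F, A, M, C, N, Q, D, P, T, J, I, H, S, G, O

Visit R
R → B
B → E
B → L
L → K
K → F
F → A
A → M
M → C
C → N
N → Q
Q → D
Q → P
Q → T
M → J
J → I
I → H
H → S
S → G
R → O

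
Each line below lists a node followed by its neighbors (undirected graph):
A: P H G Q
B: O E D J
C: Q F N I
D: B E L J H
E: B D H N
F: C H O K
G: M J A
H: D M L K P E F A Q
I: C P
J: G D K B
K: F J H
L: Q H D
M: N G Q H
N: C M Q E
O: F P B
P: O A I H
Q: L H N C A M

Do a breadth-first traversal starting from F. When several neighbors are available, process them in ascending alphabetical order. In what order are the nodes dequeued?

F, C, H, K, O, I, N, Q, A, D, E, L, M, P, J, B, G

Visit F; enqueue C, H, K, O → queue [C, H, K, O]
Visit C; enqueue I, N, Q → queue [H, K, O, I, N, Q]
Visit H; enqueue A, D, E, L, M, P → queue [K, O, I, N, Q, A, D, E, L, M, P]
Visit K; enqueue J → queue [O, I, N, Q, A, D, E, L, M, P, J]
Visit O; enqueue B → queue [I, N, Q, A, D, E, L, M, P, J, B]
Visit I → queue [N, Q, A, D, E, L, M, P, J, B]
Visit N → queue [Q, A, D, E, L, M, P, J, B]
Visit Q → queue [A, D, E, L, M, P, J, B]
Visit A; enqueue G → queue [D, E, L, M, P, J, B, G]
Visit D → queue [E, L, M, P, J, B, G]
Visit E → queue [L, M, P, J, B, G]
Visit L → queue [M, P, J, B, G]
Visit M → queue [P, J, B, G]
Visit P → queue [J, B, G]
Visit J → queue [B, G]
Visit B → queue [G]
Visit G → queue []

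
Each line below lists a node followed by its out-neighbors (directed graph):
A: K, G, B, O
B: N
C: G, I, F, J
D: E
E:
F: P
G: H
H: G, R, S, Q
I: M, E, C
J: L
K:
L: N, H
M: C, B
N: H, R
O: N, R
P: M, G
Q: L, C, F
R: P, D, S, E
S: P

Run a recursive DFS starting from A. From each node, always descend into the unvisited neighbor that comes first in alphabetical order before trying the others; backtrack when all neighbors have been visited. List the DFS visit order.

Visit A
A → B
B → N
N → H
H → G
H → Q
Q → C
C → F
F → P
P → M
C → I
I → E
C → J
J → L
H → R
R → D
R → S
A → K
A → O

A, B, N, H, G, Q, C, F, P, M, I, E, J, L, R, D, S, K, O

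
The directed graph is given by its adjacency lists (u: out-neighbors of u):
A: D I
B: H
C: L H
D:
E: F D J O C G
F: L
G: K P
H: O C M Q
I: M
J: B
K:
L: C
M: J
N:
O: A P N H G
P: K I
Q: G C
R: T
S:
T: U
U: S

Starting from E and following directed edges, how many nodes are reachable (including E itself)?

BFS from E visits: E, O, J, G, F, D, C, P, N, H, A, B, K, L, I, Q, M
Reachable nodes: 17 of 21 total.

17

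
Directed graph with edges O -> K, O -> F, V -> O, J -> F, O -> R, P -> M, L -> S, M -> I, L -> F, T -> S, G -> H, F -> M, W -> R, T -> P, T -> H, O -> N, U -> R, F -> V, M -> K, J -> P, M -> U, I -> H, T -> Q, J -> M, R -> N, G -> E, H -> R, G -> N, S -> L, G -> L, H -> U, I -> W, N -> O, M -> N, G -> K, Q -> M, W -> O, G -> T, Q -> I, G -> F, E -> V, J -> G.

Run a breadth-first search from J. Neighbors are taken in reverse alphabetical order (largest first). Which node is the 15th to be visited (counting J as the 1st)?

R

Visit J; enqueue P, M, G, F → queue [P, M, G, F]
Visit P → queue [M, G, F]
Visit M; enqueue U, N, K, I → queue [G, F, U, N, K, I]
Visit G; enqueue T, L, H, E → queue [F, U, N, K, I, T, L, H, E]
Visit F; enqueue V → queue [U, N, K, I, T, L, H, E, V]
Visit U; enqueue R → queue [N, K, I, T, L, H, E, V, R]
Visit N; enqueue O → queue [K, I, T, L, H, E, V, R, O]
Visit K → queue [I, T, L, H, E, V, R, O]
Visit I; enqueue W → queue [T, L, H, E, V, R, O, W]
Visit T; enqueue S, Q → queue [L, H, E, V, R, O, W, S, Q]
Visit L → queue [H, E, V, R, O, W, S, Q]
Visit H → queue [E, V, R, O, W, S, Q]
Visit E → queue [V, R, O, W, S, Q]
Visit V → queue [R, O, W, S, Q]
Visit R → queue [O, W, S, Q]
Visit O → queue [W, S, Q]
Visit W → queue [S, Q]
Visit S → queue [Q]
Visit Q → queue []

Visit order: J, P, M, G, F, U, N, K, I, T, L, H, E, V, R, O, W, S, Q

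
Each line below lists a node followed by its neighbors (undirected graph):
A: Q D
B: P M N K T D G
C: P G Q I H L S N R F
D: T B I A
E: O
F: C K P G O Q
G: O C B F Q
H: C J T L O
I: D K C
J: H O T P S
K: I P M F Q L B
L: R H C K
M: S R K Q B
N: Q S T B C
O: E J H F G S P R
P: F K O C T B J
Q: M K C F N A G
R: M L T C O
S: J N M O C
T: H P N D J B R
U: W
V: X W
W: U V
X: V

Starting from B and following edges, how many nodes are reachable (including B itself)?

BFS from B visits: B, P, M, N, K, T, D, G, F, O, C, J, S, R, Q, I, L, H, A, E
Reachable nodes: 20 of 24 total.

20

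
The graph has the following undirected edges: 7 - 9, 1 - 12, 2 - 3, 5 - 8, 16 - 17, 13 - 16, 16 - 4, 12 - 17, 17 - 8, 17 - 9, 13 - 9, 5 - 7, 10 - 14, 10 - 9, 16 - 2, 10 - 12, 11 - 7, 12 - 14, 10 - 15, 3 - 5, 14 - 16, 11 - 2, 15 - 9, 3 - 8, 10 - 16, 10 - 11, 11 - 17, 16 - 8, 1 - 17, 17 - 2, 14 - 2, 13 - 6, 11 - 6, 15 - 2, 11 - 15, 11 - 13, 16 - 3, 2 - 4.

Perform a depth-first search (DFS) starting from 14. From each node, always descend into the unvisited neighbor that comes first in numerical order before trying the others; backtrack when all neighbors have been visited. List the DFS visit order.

14 2 3 5 7 9 10 11 6 13 16 4 8 17 1 12 15

Visit 14
14 → 2
2 → 3
3 → 5
5 → 7
7 → 9
9 → 10
10 → 11
11 → 6
6 → 13
13 → 16
16 → 4
16 → 8
8 → 17
17 → 1
1 → 12
11 → 15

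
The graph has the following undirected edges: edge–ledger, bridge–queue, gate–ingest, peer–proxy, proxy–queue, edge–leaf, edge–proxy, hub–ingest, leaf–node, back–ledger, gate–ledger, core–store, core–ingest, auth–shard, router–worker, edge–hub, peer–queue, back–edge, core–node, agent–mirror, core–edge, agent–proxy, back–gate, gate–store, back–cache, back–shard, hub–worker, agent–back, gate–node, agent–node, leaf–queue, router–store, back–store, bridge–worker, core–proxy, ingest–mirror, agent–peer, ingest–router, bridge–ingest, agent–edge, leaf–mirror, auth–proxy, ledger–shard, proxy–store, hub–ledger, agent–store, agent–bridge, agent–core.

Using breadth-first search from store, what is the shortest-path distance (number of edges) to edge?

Level 0: store
Level 1: agent, back, core, gate, proxy, router
Level 2: auth, bridge, cache, edge, ingest, ledger, mirror, node, peer, queue, shard, worker
Level 3: hub, leaf
edge first appears at level 2.

2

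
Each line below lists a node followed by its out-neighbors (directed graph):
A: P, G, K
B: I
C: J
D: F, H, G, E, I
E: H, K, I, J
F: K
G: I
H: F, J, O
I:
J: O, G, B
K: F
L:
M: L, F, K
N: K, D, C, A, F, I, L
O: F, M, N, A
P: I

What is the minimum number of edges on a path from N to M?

4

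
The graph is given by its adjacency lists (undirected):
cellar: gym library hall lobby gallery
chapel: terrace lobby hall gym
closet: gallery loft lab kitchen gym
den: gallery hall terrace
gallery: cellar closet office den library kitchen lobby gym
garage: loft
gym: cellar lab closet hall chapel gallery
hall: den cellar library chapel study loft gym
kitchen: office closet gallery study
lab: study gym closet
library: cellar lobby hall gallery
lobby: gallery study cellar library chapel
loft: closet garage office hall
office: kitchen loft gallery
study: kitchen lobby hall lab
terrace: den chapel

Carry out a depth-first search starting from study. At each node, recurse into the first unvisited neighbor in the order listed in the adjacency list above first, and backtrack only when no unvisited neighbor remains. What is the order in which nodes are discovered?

Visit study
study → kitchen
kitchen → office
office → loft
loft → closet
closet → gallery
gallery → cellar
cellar → gym
gym → lab
gym → hall
hall → den
den → terrace
terrace → chapel
chapel → lobby
lobby → library
loft → garage

study, kitchen, office, loft, closet, gallery, cellar, gym, lab, hall, den, terrace, chapel, lobby, library, garage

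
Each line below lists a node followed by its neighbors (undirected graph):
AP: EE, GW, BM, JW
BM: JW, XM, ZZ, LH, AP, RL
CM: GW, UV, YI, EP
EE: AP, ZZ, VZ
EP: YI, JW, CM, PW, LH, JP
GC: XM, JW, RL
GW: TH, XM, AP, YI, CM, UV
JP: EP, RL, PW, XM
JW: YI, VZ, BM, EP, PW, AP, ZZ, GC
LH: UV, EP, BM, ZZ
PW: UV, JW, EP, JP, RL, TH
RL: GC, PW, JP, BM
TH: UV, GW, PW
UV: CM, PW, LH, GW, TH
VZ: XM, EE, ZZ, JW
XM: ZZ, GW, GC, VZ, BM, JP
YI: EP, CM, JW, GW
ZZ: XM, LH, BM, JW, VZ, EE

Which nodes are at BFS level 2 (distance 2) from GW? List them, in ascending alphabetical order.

BM, EE, EP, GC, JP, JW, LH, PW, VZ, ZZ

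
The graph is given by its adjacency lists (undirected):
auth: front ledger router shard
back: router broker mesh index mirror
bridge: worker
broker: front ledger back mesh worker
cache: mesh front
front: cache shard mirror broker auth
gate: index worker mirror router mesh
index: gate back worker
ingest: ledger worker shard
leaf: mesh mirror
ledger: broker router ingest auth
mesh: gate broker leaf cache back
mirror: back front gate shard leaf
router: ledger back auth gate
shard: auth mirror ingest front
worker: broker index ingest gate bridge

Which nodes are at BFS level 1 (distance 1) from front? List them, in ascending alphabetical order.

auth, broker, cache, mirror, shard

Level 0: front
Level 1: auth, broker, cache, mirror, shard
Level 2: back, gate, ingest, leaf, ledger, mesh, router, worker
Level 3: bridge, index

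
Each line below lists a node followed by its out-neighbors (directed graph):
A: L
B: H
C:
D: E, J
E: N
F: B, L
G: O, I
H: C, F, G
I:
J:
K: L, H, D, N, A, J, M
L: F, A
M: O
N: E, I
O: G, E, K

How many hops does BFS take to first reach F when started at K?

2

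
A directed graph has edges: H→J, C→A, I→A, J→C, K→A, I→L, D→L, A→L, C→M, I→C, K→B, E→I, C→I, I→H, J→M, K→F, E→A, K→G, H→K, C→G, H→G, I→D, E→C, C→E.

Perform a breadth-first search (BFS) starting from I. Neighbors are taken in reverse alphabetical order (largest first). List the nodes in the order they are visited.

I, L, H, D, C, A, K, J, G, M, E, F, B

Visit I; enqueue L, H, D, C, A → queue [L, H, D, C, A]
Visit L → queue [H, D, C, A]
Visit H; enqueue K, J, G → queue [D, C, A, K, J, G]
Visit D → queue [C, A, K, J, G]
Visit C; enqueue M, E → queue [A, K, J, G, M, E]
Visit A → queue [K, J, G, M, E]
Visit K; enqueue F, B → queue [J, G, M, E, F, B]
Visit J → queue [G, M, E, F, B]
Visit G → queue [M, E, F, B]
Visit M → queue [E, F, B]
Visit E → queue [F, B]
Visit F → queue [B]
Visit B → queue []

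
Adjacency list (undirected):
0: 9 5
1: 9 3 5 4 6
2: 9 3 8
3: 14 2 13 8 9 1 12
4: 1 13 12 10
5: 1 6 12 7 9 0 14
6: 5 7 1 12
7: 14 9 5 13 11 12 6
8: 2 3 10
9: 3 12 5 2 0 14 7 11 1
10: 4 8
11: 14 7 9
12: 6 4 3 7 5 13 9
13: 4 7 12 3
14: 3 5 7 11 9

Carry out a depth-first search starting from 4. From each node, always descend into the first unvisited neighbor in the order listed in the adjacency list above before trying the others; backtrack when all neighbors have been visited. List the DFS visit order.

4 -> 1 -> 9 -> 3 -> 14 -> 5 -> 6 -> 7 -> 13 -> 12 -> 11 -> 0 -> 2 -> 8 -> 10

Visit 4
4 → 1
1 → 9
9 → 3
3 → 14
14 → 5
5 → 6
6 → 7
7 → 13
13 → 12
7 → 11
5 → 0
3 → 2
2 → 8
8 → 10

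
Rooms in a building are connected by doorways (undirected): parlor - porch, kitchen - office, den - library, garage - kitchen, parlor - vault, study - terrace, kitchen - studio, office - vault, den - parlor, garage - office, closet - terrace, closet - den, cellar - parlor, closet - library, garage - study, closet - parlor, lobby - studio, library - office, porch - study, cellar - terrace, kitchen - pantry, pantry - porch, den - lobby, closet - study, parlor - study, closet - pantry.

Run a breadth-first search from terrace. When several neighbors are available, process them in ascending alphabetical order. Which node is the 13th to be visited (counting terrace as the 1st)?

office

Visit terrace; enqueue cellar, closet, study → queue [cellar, closet, study]
Visit cellar; enqueue parlor → queue [closet, study, parlor]
Visit closet; enqueue den, library, pantry → queue [study, parlor, den, library, pantry]
Visit study; enqueue garage, porch → queue [parlor, den, library, pantry, garage, porch]
Visit parlor; enqueue vault → queue [den, library, pantry, garage, porch, vault]
Visit den; enqueue lobby → queue [library, pantry, garage, porch, vault, lobby]
Visit library; enqueue office → queue [pantry, garage, porch, vault, lobby, office]
Visit pantry; enqueue kitchen → queue [garage, porch, vault, lobby, office, kitchen]
Visit garage → queue [porch, vault, lobby, office, kitchen]
Visit porch → queue [vault, lobby, office, kitchen]
Visit vault → queue [lobby, office, kitchen]
Visit lobby; enqueue studio → queue [office, kitchen, studio]
Visit office → queue [kitchen, studio]
Visit kitchen → queue [studio]
Visit studio → queue []

Visit order: terrace, cellar, closet, study, parlor, den, library, pantry, garage, porch, vault, lobby, office, kitchen, studio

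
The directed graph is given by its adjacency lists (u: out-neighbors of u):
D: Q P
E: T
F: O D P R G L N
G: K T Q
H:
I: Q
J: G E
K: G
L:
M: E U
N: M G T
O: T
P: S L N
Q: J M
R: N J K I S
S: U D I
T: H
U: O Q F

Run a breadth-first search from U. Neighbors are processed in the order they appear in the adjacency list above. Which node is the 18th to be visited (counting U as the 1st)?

I

Visit U; enqueue O, Q, F → queue [O, Q, F]
Visit O; enqueue T → queue [Q, F, T]
Visit Q; enqueue J, M → queue [F, T, J, M]
Visit F; enqueue D, P, R, G, L, N → queue [T, J, M, D, P, R, G, L, N]
Visit T; enqueue H → queue [J, M, D, P, R, G, L, N, H]
Visit J; enqueue E → queue [M, D, P, R, G, L, N, H, E]
Visit M → queue [D, P, R, G, L, N, H, E]
Visit D → queue [P, R, G, L, N, H, E]
Visit P; enqueue S → queue [R, G, L, N, H, E, S]
Visit R; enqueue K, I → queue [G, L, N, H, E, S, K, I]
Visit G → queue [L, N, H, E, S, K, I]
Visit L → queue [N, H, E, S, K, I]
Visit N → queue [H, E, S, K, I]
Visit H → queue [E, S, K, I]
Visit E → queue [S, K, I]
Visit S → queue [K, I]
Visit K → queue [I]
Visit I → queue []

Visit order: U, O, Q, F, T, J, M, D, P, R, G, L, N, H, E, S, K, I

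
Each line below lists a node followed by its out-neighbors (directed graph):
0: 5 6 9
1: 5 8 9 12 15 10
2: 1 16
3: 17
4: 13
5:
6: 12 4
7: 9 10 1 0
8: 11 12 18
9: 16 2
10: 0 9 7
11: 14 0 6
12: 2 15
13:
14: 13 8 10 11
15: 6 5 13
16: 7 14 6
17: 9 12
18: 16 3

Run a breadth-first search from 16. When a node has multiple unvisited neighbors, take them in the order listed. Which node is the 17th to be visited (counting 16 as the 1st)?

18

Visit 16; enqueue 7, 14, 6 → queue [7, 14, 6]
Visit 7; enqueue 9, 10, 1, 0 → queue [14, 6, 9, 10, 1, 0]
Visit 14; enqueue 13, 8, 11 → queue [6, 9, 10, 1, 0, 13, 8, 11]
Visit 6; enqueue 12, 4 → queue [9, 10, 1, 0, 13, 8, 11, 12, 4]
Visit 9; enqueue 2 → queue [10, 1, 0, 13, 8, 11, 12, 4, 2]
Visit 10 → queue [1, 0, 13, 8, 11, 12, 4, 2]
Visit 1; enqueue 5, 15 → queue [0, 13, 8, 11, 12, 4, 2, 5, 15]
Visit 0 → queue [13, 8, 11, 12, 4, 2, 5, 15]
Visit 13 → queue [8, 11, 12, 4, 2, 5, 15]
Visit 8; enqueue 18 → queue [11, 12, 4, 2, 5, 15, 18]
Visit 11 → queue [12, 4, 2, 5, 15, 18]
Visit 12 → queue [4, 2, 5, 15, 18]
Visit 4 → queue [2, 5, 15, 18]
Visit 2 → queue [5, 15, 18]
Visit 5 → queue [15, 18]
Visit 15 → queue [18]
Visit 18; enqueue 3 → queue [3]
Visit 3; enqueue 17 → queue [17]
Visit 17 → queue []

Visit order: 16, 7, 14, 6, 9, 10, 1, 0, 13, 8, 11, 12, 4, 2, 5, 15, 18, 3, 17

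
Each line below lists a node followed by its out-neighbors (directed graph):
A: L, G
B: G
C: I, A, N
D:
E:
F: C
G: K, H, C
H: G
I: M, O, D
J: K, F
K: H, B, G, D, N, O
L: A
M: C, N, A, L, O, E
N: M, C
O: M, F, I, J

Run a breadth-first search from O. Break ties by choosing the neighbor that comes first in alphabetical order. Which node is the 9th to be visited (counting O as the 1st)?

A

Visit O; enqueue F, I, J, M → queue [F, I, J, M]
Visit F; enqueue C → queue [I, J, M, C]
Visit I; enqueue D → queue [J, M, C, D]
Visit J; enqueue K → queue [M, C, D, K]
Visit M; enqueue A, E, L, N → queue [C, D, K, A, E, L, N]
Visit C → queue [D, K, A, E, L, N]
Visit D → queue [K, A, E, L, N]
Visit K; enqueue B, G, H → queue [A, E, L, N, B, G, H]
Visit A → queue [E, L, N, B, G, H]
Visit E → queue [L, N, B, G, H]
Visit L → queue [N, B, G, H]
Visit N → queue [B, G, H]
Visit B → queue [G, H]
Visit G → queue [H]
Visit H → queue []

Visit order: O, F, I, J, M, C, D, K, A, E, L, N, B, G, H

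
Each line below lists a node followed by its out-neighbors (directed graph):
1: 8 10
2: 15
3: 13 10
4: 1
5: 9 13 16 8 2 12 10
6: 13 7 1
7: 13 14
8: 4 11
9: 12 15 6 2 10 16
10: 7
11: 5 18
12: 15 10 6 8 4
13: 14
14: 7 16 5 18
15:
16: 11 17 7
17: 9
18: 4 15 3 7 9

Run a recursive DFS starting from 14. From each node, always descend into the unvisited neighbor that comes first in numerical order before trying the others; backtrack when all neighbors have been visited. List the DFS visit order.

14 -> 5 -> 2 -> 15 -> 8 -> 4 -> 1 -> 10 -> 7 -> 13 -> 11 -> 18 -> 3 -> 9 -> 6 -> 12 -> 16 -> 17

Visit 14
14 → 5
5 → 2
2 → 15
5 → 8
8 → 4
4 → 1
1 → 10
10 → 7
7 → 13
8 → 11
11 → 18
18 → 3
18 → 9
9 → 6
9 → 12
9 → 16
16 → 17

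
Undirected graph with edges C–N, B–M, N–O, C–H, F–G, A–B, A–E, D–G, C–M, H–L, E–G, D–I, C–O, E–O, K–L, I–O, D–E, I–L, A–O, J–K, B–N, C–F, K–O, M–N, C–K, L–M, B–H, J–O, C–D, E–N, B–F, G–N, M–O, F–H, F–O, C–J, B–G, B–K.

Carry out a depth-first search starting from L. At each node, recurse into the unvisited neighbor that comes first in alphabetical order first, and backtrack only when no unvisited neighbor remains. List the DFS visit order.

L, H, B, A, E, D, C, F, G, N, M, O, I, J, K

Visit L
L → H
H → B
B → A
A → E
E → D
D → C
C → F
F → G
G → N
N → M
M → O
O → I
O → J
J → K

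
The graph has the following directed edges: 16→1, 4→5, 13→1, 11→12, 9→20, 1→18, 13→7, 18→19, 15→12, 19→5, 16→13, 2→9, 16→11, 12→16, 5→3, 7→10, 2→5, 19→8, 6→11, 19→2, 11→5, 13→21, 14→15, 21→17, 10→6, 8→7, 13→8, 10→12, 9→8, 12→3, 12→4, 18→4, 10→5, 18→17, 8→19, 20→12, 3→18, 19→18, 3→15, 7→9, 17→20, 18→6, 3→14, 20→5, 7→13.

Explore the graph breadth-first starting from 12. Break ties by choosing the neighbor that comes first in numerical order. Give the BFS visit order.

12 3 4 16 14 15 18 5 1 11 13 6 17 19 7 8 21 20 2 9 10

Visit 12; enqueue 3, 4, 16 → queue [3, 4, 16]
Visit 3; enqueue 14, 15, 18 → queue [4, 16, 14, 15, 18]
Visit 4; enqueue 5 → queue [16, 14, 15, 18, 5]
Visit 16; enqueue 1, 11, 13 → queue [14, 15, 18, 5, 1, 11, 13]
Visit 14 → queue [15, 18, 5, 1, 11, 13]
Visit 15 → queue [18, 5, 1, 11, 13]
Visit 18; enqueue 6, 17, 19 → queue [5, 1, 11, 13, 6, 17, 19]
Visit 5 → queue [1, 11, 13, 6, 17, 19]
Visit 1 → queue [11, 13, 6, 17, 19]
Visit 11 → queue [13, 6, 17, 19]
Visit 13; enqueue 7, 8, 21 → queue [6, 17, 19, 7, 8, 21]
Visit 6 → queue [17, 19, 7, 8, 21]
Visit 17; enqueue 20 → queue [19, 7, 8, 21, 20]
Visit 19; enqueue 2 → queue [7, 8, 21, 20, 2]
Visit 7; enqueue 9, 10 → queue [8, 21, 20, 2, 9, 10]
Visit 8 → queue [21, 20, 2, 9, 10]
Visit 21 → queue [20, 2, 9, 10]
Visit 20 → queue [2, 9, 10]
Visit 2 → queue [9, 10]
Visit 9 → queue [10]
Visit 10 → queue []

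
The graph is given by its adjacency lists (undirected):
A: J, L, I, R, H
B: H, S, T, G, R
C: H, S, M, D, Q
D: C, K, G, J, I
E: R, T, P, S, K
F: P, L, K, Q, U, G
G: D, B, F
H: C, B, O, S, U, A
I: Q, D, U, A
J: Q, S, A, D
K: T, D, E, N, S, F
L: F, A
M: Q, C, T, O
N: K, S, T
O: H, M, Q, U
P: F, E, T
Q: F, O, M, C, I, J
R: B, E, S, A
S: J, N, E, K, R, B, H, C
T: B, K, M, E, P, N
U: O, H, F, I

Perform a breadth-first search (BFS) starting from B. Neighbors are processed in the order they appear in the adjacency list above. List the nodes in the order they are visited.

Visit B; enqueue H, S, T, G, R → queue [H, S, T, G, R]
Visit H; enqueue C, O, U, A → queue [S, T, G, R, C, O, U, A]
Visit S; enqueue J, N, E, K → queue [T, G, R, C, O, U, A, J, N, E, K]
Visit T; enqueue M, P → queue [G, R, C, O, U, A, J, N, E, K, M, P]
Visit G; enqueue D, F → queue [R, C, O, U, A, J, N, E, K, M, P, D, F]
Visit R → queue [C, O, U, A, J, N, E, K, M, P, D, F]
Visit C; enqueue Q → queue [O, U, A, J, N, E, K, M, P, D, F, Q]
Visit O → queue [U, A, J, N, E, K, M, P, D, F, Q]
Visit U; enqueue I → queue [A, J, N, E, K, M, P, D, F, Q, I]
Visit A; enqueue L → queue [J, N, E, K, M, P, D, F, Q, I, L]
Visit J → queue [N, E, K, M, P, D, F, Q, I, L]
Visit N → queue [E, K, M, P, D, F, Q, I, L]
Visit E → queue [K, M, P, D, F, Q, I, L]
Visit K → queue [M, P, D, F, Q, I, L]
Visit M → queue [P, D, F, Q, I, L]
Visit P → queue [D, F, Q, I, L]
Visit D → queue [F, Q, I, L]
Visit F → queue [Q, I, L]
Visit Q → queue [I, L]
Visit I → queue [L]
Visit L → queue []

B, H, S, T, G, R, C, O, U, A, J, N, E, K, M, P, D, F, Q, I, L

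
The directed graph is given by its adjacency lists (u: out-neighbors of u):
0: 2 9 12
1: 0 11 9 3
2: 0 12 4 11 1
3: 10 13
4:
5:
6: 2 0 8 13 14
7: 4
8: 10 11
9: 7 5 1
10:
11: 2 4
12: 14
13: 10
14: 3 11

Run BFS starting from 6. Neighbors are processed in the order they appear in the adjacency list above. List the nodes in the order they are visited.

Visit 6; enqueue 2, 0, 8, 13, 14 → queue [2, 0, 8, 13, 14]
Visit 2; enqueue 12, 4, 11, 1 → queue [0, 8, 13, 14, 12, 4, 11, 1]
Visit 0; enqueue 9 → queue [8, 13, 14, 12, 4, 11, 1, 9]
Visit 8; enqueue 10 → queue [13, 14, 12, 4, 11, 1, 9, 10]
Visit 13 → queue [14, 12, 4, 11, 1, 9, 10]
Visit 14; enqueue 3 → queue [12, 4, 11, 1, 9, 10, 3]
Visit 12 → queue [4, 11, 1, 9, 10, 3]
Visit 4 → queue [11, 1, 9, 10, 3]
Visit 11 → queue [1, 9, 10, 3]
Visit 1 → queue [9, 10, 3]
Visit 9; enqueue 7, 5 → queue [10, 3, 7, 5]
Visit 10 → queue [3, 7, 5]
Visit 3 → queue [7, 5]
Visit 7 → queue [5]
Visit 5 → queue []

6 → 2 → 0 → 8 → 13 → 14 → 12 → 4 → 11 → 1 → 9 → 10 → 3 → 7 → 5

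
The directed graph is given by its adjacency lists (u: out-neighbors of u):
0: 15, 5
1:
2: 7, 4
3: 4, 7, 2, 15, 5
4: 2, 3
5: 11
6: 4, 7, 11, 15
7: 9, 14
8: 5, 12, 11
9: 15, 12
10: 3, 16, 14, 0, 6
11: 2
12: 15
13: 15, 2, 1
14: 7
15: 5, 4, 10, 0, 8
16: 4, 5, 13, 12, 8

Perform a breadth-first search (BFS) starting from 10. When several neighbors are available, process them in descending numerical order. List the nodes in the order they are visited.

10 16 14 6 3 0 13 12 8 5 4 7 15 11 2 1 9

Visit 10; enqueue 16, 14, 6, 3, 0 → queue [16, 14, 6, 3, 0]
Visit 16; enqueue 13, 12, 8, 5, 4 → queue [14, 6, 3, 0, 13, 12, 8, 5, 4]
Visit 14; enqueue 7 → queue [6, 3, 0, 13, 12, 8, 5, 4, 7]
Visit 6; enqueue 15, 11 → queue [3, 0, 13, 12, 8, 5, 4, 7, 15, 11]
Visit 3; enqueue 2 → queue [0, 13, 12, 8, 5, 4, 7, 15, 11, 2]
Visit 0 → queue [13, 12, 8, 5, 4, 7, 15, 11, 2]
Visit 13; enqueue 1 → queue [12, 8, 5, 4, 7, 15, 11, 2, 1]
Visit 12 → queue [8, 5, 4, 7, 15, 11, 2, 1]
Visit 8 → queue [5, 4, 7, 15, 11, 2, 1]
Visit 5 → queue [4, 7, 15, 11, 2, 1]
Visit 4 → queue [7, 15, 11, 2, 1]
Visit 7; enqueue 9 → queue [15, 11, 2, 1, 9]
Visit 15 → queue [11, 2, 1, 9]
Visit 11 → queue [2, 1, 9]
Visit 2 → queue [1, 9]
Visit 1 → queue [9]
Visit 9 → queue []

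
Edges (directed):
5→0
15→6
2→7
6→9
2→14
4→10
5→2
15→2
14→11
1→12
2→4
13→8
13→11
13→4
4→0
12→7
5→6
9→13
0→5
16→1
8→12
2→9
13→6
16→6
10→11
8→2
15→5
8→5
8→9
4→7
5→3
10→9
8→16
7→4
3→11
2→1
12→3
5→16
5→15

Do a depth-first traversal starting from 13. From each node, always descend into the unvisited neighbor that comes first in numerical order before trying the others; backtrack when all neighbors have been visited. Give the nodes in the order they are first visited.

13 -> 4 -> 0 -> 5 -> 2 -> 1 -> 12 -> 3 -> 11 -> 7 -> 9 -> 14 -> 6 -> 15 -> 16 -> 10 -> 8

Visit 13
13 → 4
4 → 0
0 → 5
5 → 2
2 → 1
1 → 12
12 → 3
3 → 11
12 → 7
2 → 9
2 → 14
5 → 6
5 → 15
5 → 16
4 → 10
13 → 8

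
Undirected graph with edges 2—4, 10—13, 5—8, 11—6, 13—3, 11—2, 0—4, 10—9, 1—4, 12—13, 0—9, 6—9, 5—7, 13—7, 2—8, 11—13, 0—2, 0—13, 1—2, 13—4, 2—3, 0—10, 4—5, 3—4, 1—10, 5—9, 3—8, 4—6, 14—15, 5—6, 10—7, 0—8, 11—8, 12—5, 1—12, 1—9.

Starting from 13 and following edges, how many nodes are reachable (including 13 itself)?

BFS from 13 visits: 13, 12, 11, 10, 7, 4, 3, 0, 5, 1, 8, 6, 2, 9
Reachable nodes: 14 of 16 total.

14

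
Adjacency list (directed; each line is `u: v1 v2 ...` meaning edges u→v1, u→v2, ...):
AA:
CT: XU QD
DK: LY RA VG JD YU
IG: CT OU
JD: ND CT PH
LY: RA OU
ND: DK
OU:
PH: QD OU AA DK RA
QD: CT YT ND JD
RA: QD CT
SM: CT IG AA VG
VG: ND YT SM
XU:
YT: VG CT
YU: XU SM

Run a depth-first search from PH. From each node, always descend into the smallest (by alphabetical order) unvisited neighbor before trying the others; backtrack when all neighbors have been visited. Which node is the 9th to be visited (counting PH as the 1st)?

Visit PH
PH → AA
PH → DK
DK → JD
JD → CT
CT → QD
QD → ND
QD → YT
YT → VG
VG → SM
SM → IG
IG → OU
CT → XU
DK → LY
LY → RA
DK → YU

Visit order: PH, AA, DK, JD, CT, QD, ND, YT, VG, SM, IG, OU, XU, LY, RA, YU

VG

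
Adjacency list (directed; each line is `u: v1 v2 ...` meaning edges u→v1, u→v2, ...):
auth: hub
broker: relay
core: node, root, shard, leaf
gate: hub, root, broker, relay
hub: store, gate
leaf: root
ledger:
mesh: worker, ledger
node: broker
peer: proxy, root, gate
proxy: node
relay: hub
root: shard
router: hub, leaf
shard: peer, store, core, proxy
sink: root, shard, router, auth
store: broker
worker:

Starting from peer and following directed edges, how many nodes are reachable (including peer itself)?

12

BFS from peer visits: peer, root, proxy, gate, shard, node, relay, hub, broker, store, core, leaf
Reachable nodes: 12 of 18 total.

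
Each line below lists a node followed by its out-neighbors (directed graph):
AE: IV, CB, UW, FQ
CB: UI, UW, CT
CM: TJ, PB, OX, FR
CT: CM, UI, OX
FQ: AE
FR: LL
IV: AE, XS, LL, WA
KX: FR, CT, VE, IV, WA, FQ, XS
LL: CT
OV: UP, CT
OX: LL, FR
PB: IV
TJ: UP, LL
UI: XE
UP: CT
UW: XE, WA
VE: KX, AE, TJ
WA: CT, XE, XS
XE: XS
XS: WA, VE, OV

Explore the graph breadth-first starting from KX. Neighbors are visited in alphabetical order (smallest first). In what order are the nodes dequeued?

Visit KX; enqueue CT, FQ, FR, IV, VE, WA, XS → queue [CT, FQ, FR, IV, VE, WA, XS]
Visit CT; enqueue CM, OX, UI → queue [FQ, FR, IV, VE, WA, XS, CM, OX, UI]
Visit FQ; enqueue AE → queue [FR, IV, VE, WA, XS, CM, OX, UI, AE]
Visit FR; enqueue LL → queue [IV, VE, WA, XS, CM, OX, UI, AE, LL]
Visit IV → queue [VE, WA, XS, CM, OX, UI, AE, LL]
Visit VE; enqueue TJ → queue [WA, XS, CM, OX, UI, AE, LL, TJ]
Visit WA; enqueue XE → queue [XS, CM, OX, UI, AE, LL, TJ, XE]
Visit XS; enqueue OV → queue [CM, OX, UI, AE, LL, TJ, XE, OV]
Visit CM; enqueue PB → queue [OX, UI, AE, LL, TJ, XE, OV, PB]
Visit OX → queue [UI, AE, LL, TJ, XE, OV, PB]
Visit UI → queue [AE, LL, TJ, XE, OV, PB]
Visit AE; enqueue CB, UW → queue [LL, TJ, XE, OV, PB, CB, UW]
Visit LL → queue [TJ, XE, OV, PB, CB, UW]
Visit TJ; enqueue UP → queue [XE, OV, PB, CB, UW, UP]
Visit XE → queue [OV, PB, CB, UW, UP]
Visit OV → queue [PB, CB, UW, UP]
Visit PB → queue [CB, UW, UP]
Visit CB → queue [UW, UP]
Visit UW → queue [UP]
Visit UP → queue []

KX, CT, FQ, FR, IV, VE, WA, XS, CM, OX, UI, AE, LL, TJ, XE, OV, PB, CB, UW, UP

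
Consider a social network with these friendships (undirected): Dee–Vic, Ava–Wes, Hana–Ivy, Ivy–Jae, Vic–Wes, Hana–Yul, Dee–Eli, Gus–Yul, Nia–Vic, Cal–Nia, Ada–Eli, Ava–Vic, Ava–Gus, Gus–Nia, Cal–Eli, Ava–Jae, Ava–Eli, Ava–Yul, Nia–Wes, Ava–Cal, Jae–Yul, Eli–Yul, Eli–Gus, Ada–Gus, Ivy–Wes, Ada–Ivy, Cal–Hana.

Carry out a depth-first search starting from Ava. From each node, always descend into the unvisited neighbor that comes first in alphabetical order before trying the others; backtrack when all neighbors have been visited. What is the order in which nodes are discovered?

Visit Ava
Ava → Cal
Cal → Eli
Eli → Ada
Ada → Gus
Gus → Nia
Nia → Vic
Vic → Dee
Vic → Wes
Wes → Ivy
Ivy → Hana
Hana → Yul
Yul → Jae

Ava Cal Eli Ada Gus Nia Vic Dee Wes Ivy Hana Yul Jae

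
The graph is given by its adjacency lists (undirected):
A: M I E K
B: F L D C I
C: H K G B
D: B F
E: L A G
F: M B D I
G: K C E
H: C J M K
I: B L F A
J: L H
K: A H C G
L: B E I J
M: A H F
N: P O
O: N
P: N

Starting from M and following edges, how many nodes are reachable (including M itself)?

BFS from M visits: M, A, H, F, I, E, K, C, J, B, D, L, G
Reachable nodes: 13 of 16 total.

13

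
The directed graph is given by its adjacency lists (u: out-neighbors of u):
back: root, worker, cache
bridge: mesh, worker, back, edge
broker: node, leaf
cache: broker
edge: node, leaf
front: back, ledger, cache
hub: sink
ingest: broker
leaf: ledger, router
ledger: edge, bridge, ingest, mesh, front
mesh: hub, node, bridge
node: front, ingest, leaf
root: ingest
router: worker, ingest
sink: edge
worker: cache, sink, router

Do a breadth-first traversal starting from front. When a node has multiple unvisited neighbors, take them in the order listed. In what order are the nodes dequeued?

Visit front; enqueue back, ledger, cache → queue [back, ledger, cache]
Visit back; enqueue root, worker → queue [ledger, cache, root, worker]
Visit ledger; enqueue edge, bridge, ingest, mesh → queue [cache, root, worker, edge, bridge, ingest, mesh]
Visit cache; enqueue broker → queue [root, worker, edge, bridge, ingest, mesh, broker]
Visit root → queue [worker, edge, bridge, ingest, mesh, broker]
Visit worker; enqueue sink, router → queue [edge, bridge, ingest, mesh, broker, sink, router]
Visit edge; enqueue node, leaf → queue [bridge, ingest, mesh, broker, sink, router, node, leaf]
Visit bridge → queue [ingest, mesh, broker, sink, router, node, leaf]
Visit ingest → queue [mesh, broker, sink, router, node, leaf]
Visit mesh; enqueue hub → queue [broker, sink, router, node, leaf, hub]
Visit broker → queue [sink, router, node, leaf, hub]
Visit sink → queue [router, node, leaf, hub]
Visit router → queue [node, leaf, hub]
Visit node → queue [leaf, hub]
Visit leaf → queue [hub]
Visit hub → queue []

front → back → ledger → cache → root → worker → edge → bridge → ingest → mesh → broker → sink → router → node → leaf → hub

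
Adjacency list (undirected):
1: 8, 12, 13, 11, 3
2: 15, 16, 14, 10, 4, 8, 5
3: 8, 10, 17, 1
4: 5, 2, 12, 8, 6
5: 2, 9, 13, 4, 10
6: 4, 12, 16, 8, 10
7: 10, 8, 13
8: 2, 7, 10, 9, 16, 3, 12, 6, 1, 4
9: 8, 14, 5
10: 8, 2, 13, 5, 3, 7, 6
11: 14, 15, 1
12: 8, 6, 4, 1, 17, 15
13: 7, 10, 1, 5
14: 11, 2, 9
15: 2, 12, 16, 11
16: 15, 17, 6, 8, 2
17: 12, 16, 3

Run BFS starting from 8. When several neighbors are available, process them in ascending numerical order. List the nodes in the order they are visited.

8, 1, 2, 3, 4, 6, 7, 9, 10, 12, 16, 11, 13, 5, 14, 15, 17

Visit 8; enqueue 1, 2, 3, 4, 6, 7, 9, 10, 12, 16 → queue [1, 2, 3, 4, 6, 7, 9, 10, 12, 16]
Visit 1; enqueue 11, 13 → queue [2, 3, 4, 6, 7, 9, 10, 12, 16, 11, 13]
Visit 2; enqueue 5, 14, 15 → queue [3, 4, 6, 7, 9, 10, 12, 16, 11, 13, 5, 14, 15]
Visit 3; enqueue 17 → queue [4, 6, 7, 9, 10, 12, 16, 11, 13, 5, 14, 15, 17]
Visit 4 → queue [6, 7, 9, 10, 12, 16, 11, 13, 5, 14, 15, 17]
Visit 6 → queue [7, 9, 10, 12, 16, 11, 13, 5, 14, 15, 17]
Visit 7 → queue [9, 10, 12, 16, 11, 13, 5, 14, 15, 17]
Visit 9 → queue [10, 12, 16, 11, 13, 5, 14, 15, 17]
Visit 10 → queue [12, 16, 11, 13, 5, 14, 15, 17]
Visit 12 → queue [16, 11, 13, 5, 14, 15, 17]
Visit 16 → queue [11, 13, 5, 14, 15, 17]
Visit 11 → queue [13, 5, 14, 15, 17]
Visit 13 → queue [5, 14, 15, 17]
Visit 5 → queue [14, 15, 17]
Visit 14 → queue [15, 17]
Visit 15 → queue [17]
Visit 17 → queue []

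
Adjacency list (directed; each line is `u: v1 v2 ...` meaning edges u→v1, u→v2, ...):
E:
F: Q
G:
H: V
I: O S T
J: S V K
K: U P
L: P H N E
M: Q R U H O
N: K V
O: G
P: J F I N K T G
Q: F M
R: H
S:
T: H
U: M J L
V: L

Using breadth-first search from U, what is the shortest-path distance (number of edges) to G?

3

Level 0: U
Level 1: J, L, M
Level 2: E, H, K, N, O, P, Q, R, S, V
Level 3: F, G, I, T
G first appears at level 3.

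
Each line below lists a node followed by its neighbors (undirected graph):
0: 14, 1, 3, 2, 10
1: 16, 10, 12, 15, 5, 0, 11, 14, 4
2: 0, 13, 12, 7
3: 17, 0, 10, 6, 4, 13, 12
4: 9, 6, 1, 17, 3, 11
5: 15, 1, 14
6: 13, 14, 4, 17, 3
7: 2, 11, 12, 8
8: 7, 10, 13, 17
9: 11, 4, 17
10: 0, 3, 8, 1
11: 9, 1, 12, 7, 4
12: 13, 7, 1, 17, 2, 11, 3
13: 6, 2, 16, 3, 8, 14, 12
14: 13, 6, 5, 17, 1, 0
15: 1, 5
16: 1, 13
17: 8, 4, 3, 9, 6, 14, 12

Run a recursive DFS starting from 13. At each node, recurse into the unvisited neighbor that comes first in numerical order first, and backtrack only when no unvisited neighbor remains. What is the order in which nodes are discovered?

13 → 2 → 0 → 1 → 4 → 3 → 6 → 14 → 5 → 15 → 17 → 8 → 7 → 11 → 9 → 12 → 10 → 16

Visit 13
13 → 2
2 → 0
0 → 1
1 → 4
4 → 3
3 → 6
6 → 14
14 → 5
5 → 15
14 → 17
17 → 8
8 → 7
7 → 11
11 → 9
11 → 12
8 → 10
1 → 16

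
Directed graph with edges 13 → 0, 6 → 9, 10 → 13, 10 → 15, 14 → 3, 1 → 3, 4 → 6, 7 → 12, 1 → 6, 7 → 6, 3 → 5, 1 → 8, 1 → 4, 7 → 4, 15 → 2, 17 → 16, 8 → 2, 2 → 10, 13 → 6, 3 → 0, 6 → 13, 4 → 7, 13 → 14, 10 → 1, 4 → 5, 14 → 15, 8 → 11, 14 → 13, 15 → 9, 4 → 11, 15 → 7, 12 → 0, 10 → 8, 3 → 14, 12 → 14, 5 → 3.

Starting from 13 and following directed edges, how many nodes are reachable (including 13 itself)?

16

BFS from 13 visits: 13, 14, 6, 0, 15, 3, 9, 7, 2, 5, 12, 4, 10, 11, 8, 1
Reachable nodes: 16 of 18 total.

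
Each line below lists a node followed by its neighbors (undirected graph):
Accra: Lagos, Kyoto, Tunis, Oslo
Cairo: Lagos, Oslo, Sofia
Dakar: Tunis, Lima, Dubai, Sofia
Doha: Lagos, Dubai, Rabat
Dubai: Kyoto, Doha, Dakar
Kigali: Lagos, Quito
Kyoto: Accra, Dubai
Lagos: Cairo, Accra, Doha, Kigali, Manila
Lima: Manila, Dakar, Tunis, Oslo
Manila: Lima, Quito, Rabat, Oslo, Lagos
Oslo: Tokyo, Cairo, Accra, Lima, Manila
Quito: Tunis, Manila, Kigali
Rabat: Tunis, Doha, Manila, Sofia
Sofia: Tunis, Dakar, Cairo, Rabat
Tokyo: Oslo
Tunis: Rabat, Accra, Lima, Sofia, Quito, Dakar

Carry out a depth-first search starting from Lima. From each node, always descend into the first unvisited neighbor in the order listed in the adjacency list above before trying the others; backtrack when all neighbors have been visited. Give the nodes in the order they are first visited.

Visit Lima
Lima → Manila
Manila → Quito
Quito → Tunis
Tunis → Rabat
Rabat → Doha
Doha → Lagos
Lagos → Cairo
Cairo → Oslo
Oslo → Tokyo
Oslo → Accra
Accra → Kyoto
Kyoto → Dubai
Dubai → Dakar
Dakar → Sofia
Lagos → Kigali

Lima -> Manila -> Quito -> Tunis -> Rabat -> Doha -> Lagos -> Cairo -> Oslo -> Tokyo -> Accra -> Kyoto -> Dubai -> Dakar -> Sofia -> Kigali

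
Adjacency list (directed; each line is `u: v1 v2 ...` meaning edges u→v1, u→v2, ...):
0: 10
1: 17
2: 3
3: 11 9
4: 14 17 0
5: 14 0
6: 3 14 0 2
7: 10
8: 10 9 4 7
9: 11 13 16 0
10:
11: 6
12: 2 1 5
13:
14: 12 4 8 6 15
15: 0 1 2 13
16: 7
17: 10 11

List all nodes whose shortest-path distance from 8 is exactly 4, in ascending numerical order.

Level 0: 8
Level 1: 4, 7, 9, 10
Level 2: 0, 11, 13, 14, 16, 17
Level 3: 6, 12, 15
Level 4: 1, 2, 3, 5

1, 2, 3, 5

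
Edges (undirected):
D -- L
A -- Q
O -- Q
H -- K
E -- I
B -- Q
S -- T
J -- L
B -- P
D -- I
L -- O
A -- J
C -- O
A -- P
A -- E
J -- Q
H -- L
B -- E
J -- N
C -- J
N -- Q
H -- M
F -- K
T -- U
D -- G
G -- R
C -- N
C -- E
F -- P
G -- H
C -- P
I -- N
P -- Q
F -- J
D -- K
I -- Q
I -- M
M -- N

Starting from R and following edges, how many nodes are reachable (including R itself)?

BFS from R visits: R, G, D, H, I, K, L, M, E, N, Q, F, J, O, A, B, C, P
Reachable nodes: 18 of 21 total.

18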